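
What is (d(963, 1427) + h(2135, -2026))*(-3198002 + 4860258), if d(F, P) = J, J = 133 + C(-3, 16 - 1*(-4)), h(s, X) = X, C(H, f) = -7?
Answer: -3158286400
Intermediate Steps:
J = 126 (J = 133 - 7 = 126)
d(F, P) = 126
(d(963, 1427) + h(2135, -2026))*(-3198002 + 4860258) = (126 - 2026)*(-3198002 + 4860258) = -1900*1662256 = -3158286400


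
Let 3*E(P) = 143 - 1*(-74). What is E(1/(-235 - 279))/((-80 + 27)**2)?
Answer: 217/8427 ≈ 0.025751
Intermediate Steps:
E(P) = 217/3 (E(P) = (143 - 1*(-74))/3 = (143 + 74)/3 = (1/3)*217 = 217/3)
E(1/(-235 - 279))/((-80 + 27)**2) = 217/(3*((-80 + 27)**2)) = 217/(3*((-53)**2)) = (217/3)/2809 = (217/3)*(1/2809) = 217/8427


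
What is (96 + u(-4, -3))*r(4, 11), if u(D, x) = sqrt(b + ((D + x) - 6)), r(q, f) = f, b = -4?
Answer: 1056 + 11*I*sqrt(17) ≈ 1056.0 + 45.354*I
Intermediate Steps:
u(D, x) = sqrt(-10 + D + x) (u(D, x) = sqrt(-4 + ((D + x) - 6)) = sqrt(-4 + (-6 + D + x)) = sqrt(-10 + D + x))
(96 + u(-4, -3))*r(4, 11) = (96 + sqrt(-10 - 4 - 3))*11 = (96 + sqrt(-17))*11 = (96 + I*sqrt(17))*11 = 1056 + 11*I*sqrt(17)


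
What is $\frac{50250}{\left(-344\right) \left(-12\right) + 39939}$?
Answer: $\frac{16750}{14689} \approx 1.1403$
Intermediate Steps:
$\frac{50250}{\left(-344\right) \left(-12\right) + 39939} = \frac{50250}{4128 + 39939} = \frac{50250}{44067} = 50250 \cdot \frac{1}{44067} = \frac{16750}{14689}$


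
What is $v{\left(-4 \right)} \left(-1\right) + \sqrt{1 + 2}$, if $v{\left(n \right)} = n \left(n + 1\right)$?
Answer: $-12 + \sqrt{3} \approx -10.268$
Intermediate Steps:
$v{\left(n \right)} = n \left(1 + n\right)$
$v{\left(-4 \right)} \left(-1\right) + \sqrt{1 + 2} = - 4 \left(1 - 4\right) \left(-1\right) + \sqrt{1 + 2} = \left(-4\right) \left(-3\right) \left(-1\right) + \sqrt{3} = 12 \left(-1\right) + \sqrt{3} = -12 + \sqrt{3}$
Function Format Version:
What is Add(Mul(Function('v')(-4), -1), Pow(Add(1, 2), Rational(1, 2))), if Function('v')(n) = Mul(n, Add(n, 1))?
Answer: Add(-12, Pow(3, Rational(1, 2))) ≈ -10.268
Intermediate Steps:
Function('v')(n) = Mul(n, Add(1, n))
Add(Mul(Function('v')(-4), -1), Pow(Add(1, 2), Rational(1, 2))) = Add(Mul(Mul(-4, Add(1, -4)), -1), Pow(Add(1, 2), Rational(1, 2))) = Add(Mul(Mul(-4, -3), -1), Pow(3, Rational(1, 2))) = Add(Mul(12, -1), Pow(3, Rational(1, 2))) = Add(-12, Pow(3, Rational(1, 2)))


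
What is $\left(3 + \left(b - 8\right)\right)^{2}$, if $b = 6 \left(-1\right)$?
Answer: $121$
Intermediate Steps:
$b = -6$
$\left(3 + \left(b - 8\right)\right)^{2} = \left(3 - 14\right)^{2} = \left(-11\right)^{2} = 121$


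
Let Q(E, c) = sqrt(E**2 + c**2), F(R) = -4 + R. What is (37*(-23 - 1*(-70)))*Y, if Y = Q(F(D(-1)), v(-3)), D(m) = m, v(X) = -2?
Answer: 1739*sqrt(29) ≈ 9364.8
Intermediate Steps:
Y = sqrt(29) (Y = sqrt((-4 - 1)**2 + (-2)**2) = sqrt((-5)**2 + 4) = sqrt(25 + 4) = sqrt(29) ≈ 5.3852)
(37*(-23 - 1*(-70)))*Y = (37*(-23 - 1*(-70)))*sqrt(29) = (37*(-23 + 70))*sqrt(29) = (37*47)*sqrt(29) = 1739*sqrt(29)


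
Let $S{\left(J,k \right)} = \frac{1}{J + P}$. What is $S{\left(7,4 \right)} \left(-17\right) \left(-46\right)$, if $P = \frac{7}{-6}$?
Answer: $\frac{4692}{35} \approx 134.06$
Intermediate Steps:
$P = - \frac{7}{6}$ ($P = 7 \left(- \frac{1}{6}\right) = - \frac{7}{6} \approx -1.1667$)
$S{\left(J,k \right)} = \frac{1}{- \frac{7}{6} + J}$ ($S{\left(J,k \right)} = \frac{1}{J - \frac{7}{6}} = \frac{1}{- \frac{7}{6} + J}$)
$S{\left(7,4 \right)} \left(-17\right) \left(-46\right) = \frac{6}{-7 + 6 \cdot 7} \left(-17\right) \left(-46\right) = \frac{6}{-7 + 42} \left(-17\right) \left(-46\right) = \frac{6}{35} \left(-17\right) \left(-46\right) = \left(- \frac{102}{35}\right) \left(-46\right) = \frac{4692}{35}$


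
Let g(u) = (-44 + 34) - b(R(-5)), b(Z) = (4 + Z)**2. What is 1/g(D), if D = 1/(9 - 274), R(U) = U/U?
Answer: -1/35 ≈ -0.028571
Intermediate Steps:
R(U) = 1
D = -1/265 (D = 1/(-265) = -1/265 ≈ -0.0037736)
g(u) = -35 (g(u) = (-44 + 34) - (4 + 1)**2 = -10 - 1*5**2 = -10 - 1*25 = -10 - 25 = -35)
1/g(D) = 1/(-35) = -1/35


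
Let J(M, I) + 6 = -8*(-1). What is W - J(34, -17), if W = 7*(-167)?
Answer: -1171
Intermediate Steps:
W = -1169
J(M, I) = 2 (J(M, I) = -6 - 8*(-1) = -6 + 8 = 2)
W - J(34, -17) = -1169 - 1*2 = -1169 - 2 = -1171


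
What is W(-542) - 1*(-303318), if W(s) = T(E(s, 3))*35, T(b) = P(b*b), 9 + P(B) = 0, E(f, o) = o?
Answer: 303003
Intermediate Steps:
P(B) = -9 (P(B) = -9 + 0 = -9)
T(b) = -9
W(s) = -315 (W(s) = -9*35 = -315)
W(-542) - 1*(-303318) = -315 - 1*(-303318) = -315 + 303318 = 303003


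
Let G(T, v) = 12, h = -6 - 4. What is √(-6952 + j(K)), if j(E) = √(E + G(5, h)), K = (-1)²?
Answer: √(-6952 + √13) ≈ 83.357*I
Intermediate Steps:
h = -10
K = 1
j(E) = √(12 + E) (j(E) = √(E + 12) = √(12 + E))
√(-6952 + j(K)) = √(-6952 + √(12 + 1)) = √(-6952 + √13)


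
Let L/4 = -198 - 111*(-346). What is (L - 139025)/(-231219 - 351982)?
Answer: -13807/583201 ≈ -0.023675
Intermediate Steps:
L = 152832 (L = 4*(-198 - 111*(-346)) = 4*(-198 + 38406) = 4*38208 = 152832)
(L - 139025)/(-231219 - 351982) = (152832 - 139025)/(-231219 - 351982) = 13807/(-583201) = 13807*(-1/583201) = -13807/583201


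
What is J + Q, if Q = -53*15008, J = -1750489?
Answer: -2545913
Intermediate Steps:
Q = -795424
J + Q = -1750489 - 795424 = -2545913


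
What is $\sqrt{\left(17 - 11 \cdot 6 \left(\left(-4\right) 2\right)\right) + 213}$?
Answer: $\sqrt{758} \approx 27.532$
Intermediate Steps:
$\sqrt{\left(17 - 11 \cdot 6 \left(\left(-4\right) 2\right)\right) + 213} = \sqrt{\left(17 - 11 \cdot 6 \left(-8\right)\right) + 213} = \sqrt{\left(17 - -528\right) + 213} = \sqrt{\left(17 + 528\right) + 213} = \sqrt{545 + 213} = \sqrt{758}$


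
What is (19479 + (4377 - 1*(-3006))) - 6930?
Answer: 19932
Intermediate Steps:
(19479 + (4377 - 1*(-3006))) - 6930 = (19479 + (4377 + 3006)) - 6930 = (19479 + 7383) - 6930 = 26862 - 6930 = 19932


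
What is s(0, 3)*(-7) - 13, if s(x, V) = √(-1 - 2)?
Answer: -13 - 7*I*√3 ≈ -13.0 - 12.124*I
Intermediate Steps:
s(x, V) = I*√3 (s(x, V) = √(-3) = I*√3)
s(0, 3)*(-7) - 13 = (I*√3)*(-7) - 13 = -7*I*√3 - 13 = -13 - 7*I*√3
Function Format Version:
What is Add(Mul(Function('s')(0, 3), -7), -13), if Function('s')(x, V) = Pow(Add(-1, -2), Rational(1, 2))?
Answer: Add(-13, Mul(-7, I, Pow(3, Rational(1, 2)))) ≈ Add(-13.000, Mul(-12.124, I))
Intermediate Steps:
Function('s')(x, V) = Mul(I, Pow(3, Rational(1, 2))) (Function('s')(x, V) = Pow(-3, Rational(1, 2)) = Mul(I, Pow(3, Rational(1, 2))))
Add(Mul(Function('s')(0, 3), -7), -13) = Add(Mul(Mul(I, Pow(3, Rational(1, 2))), -7), -13) = Add(Mul(-7, I, Pow(3, Rational(1, 2))), -13) = Add(-13, Mul(-7, I, Pow(3, Rational(1, 2))))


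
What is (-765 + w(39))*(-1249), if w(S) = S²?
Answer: -944244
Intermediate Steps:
(-765 + w(39))*(-1249) = (-765 + 39²)*(-1249) = (-765 + 1521)*(-1249) = 756*(-1249) = -944244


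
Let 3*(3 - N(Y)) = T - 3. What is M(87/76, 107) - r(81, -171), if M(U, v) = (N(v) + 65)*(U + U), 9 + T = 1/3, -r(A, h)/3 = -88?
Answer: -11333/114 ≈ -99.412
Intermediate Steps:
r(A, h) = 264 (r(A, h) = -3*(-88) = 264)
T = -26/3 (T = -9 + 1/3 = -26/3 ≈ -8.6667)
N(Y) = 62/9 (N(Y) = 3 - (-26/3 - 3)/3 = 3 - 1/3*(-35/3) = 3 + 35/9 = 62/9)
M(U, v) = 1294*U/9 (M(U, v) = (62/9 + 65)*(U + U) = 647*(2*U)/9 = 1294*U/9)
M(87/76, 107) - r(81, -171) = 1294*(87/76)/9 - 1*264 = 1294*(87*(1/76))/9 - 264 = (1294/9)*(87/76) - 264 = 18763/114 - 264 = -11333/114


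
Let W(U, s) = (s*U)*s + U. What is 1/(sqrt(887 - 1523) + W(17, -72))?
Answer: 88145/7769541661 - 2*I*sqrt(159)/7769541661 ≈ 1.1345e-5 - 3.2459e-9*I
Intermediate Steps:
W(U, s) = U + U*s**2 (W(U, s) = (U*s)*s + U = U*s**2 + U = U + U*s**2)
1/(sqrt(887 - 1523) + W(17, -72)) = 1/(sqrt(887 - 1523) + 17*(1 + (-72)**2)) = 1/(sqrt(-636) + 17*(1 + 5184)) = 1/(2*I*sqrt(159) + 17*5185) = 1/(2*I*sqrt(159) + 88145) = 1/(88145 + 2*I*sqrt(159))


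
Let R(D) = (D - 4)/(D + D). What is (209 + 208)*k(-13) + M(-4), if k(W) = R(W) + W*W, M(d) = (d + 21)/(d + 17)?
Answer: 1839421/26 ≈ 70747.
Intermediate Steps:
M(d) = (21 + d)/(17 + d)
R(D) = (-4 + D)/(2*D) (R(D) = (-4 + D)/((2*D)) = (-4 + D)*(1/(2*D)) = (-4 + D)/(2*D))
k(W) = W² + (-4 + W)/(2*W) (k(W) = (-4 + W)/(2*W) + W*W = (-4 + W)/(2*W) + W² = W² + (-4 + W)/(2*W))
(209 + 208)*k(-13) + M(-4) = (209 + 208)*((-2 + (-13)³ + (½)*(-13))/(-13)) + (21 - 4)/(17 - 4) = 417*(-(-2 - 2197 - 13/2)/13) + 17/13 = 417*(-1/13*(-4411/2)) + (1/13)*17 = 417*(4411/26) + 17/13 = 1839387/26 + 17/13 = 1839421/26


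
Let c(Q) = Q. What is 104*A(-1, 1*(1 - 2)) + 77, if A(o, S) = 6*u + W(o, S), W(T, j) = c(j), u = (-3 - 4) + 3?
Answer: -2523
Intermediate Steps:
u = -4 (u = -7 + 3 = -4)
W(T, j) = j
A(o, S) = -24 + S (A(o, S) = 6*(-4) + S = -24 + S)
104*A(-1, 1*(1 - 2)) + 77 = 104*(-24 + 1*(1 - 2)) + 77 = 104*(-24 + 1*(-1)) + 77 = 104*(-24 - 1) + 77 = 104*(-25) + 77 = -2600 + 77 = -2523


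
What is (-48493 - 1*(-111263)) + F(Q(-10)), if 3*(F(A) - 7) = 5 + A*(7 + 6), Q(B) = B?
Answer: 188206/3 ≈ 62735.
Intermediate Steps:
F(A) = 26/3 + 13*A/3 (F(A) = 7 + (5 + A*(7 + 6))/3 = 7 + (5 + A*13)/3 = 7 + (5 + 13*A)/3 = 7 + (5/3 + 13*A/3) = 26/3 + 13*A/3)
(-48493 - 1*(-111263)) + F(Q(-10)) = (-48493 - 1*(-111263)) + (26/3 + (13/3)*(-10)) = (-48493 + 111263) + (26/3 - 130/3) = 62770 - 104/3 = 188206/3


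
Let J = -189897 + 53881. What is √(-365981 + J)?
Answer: I*√501997 ≈ 708.52*I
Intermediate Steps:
J = -136016
√(-365981 + J) = √(-365981 - 136016) = √(-501997) = I*√501997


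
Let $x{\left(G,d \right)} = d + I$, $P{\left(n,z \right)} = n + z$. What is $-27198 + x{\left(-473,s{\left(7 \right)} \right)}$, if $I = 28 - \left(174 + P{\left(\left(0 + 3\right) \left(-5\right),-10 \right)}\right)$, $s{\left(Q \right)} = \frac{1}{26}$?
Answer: $- \frac{710293}{26} \approx -27319.0$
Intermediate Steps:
$s{\left(Q \right)} = \frac{1}{26}$
$I = -121$ ($I = 28 - \left(174 + \left(\left(0 + 3\right) \left(-5\right) - 10\right)\right) = 28 - \left(174 + \left(3 \left(-5\right) - 10\right)\right) = 28 - \left(174 - 25\right) = 28 - 149 = -121$)
$x{\left(G,d \right)} = -121 + d$ ($x{\left(G,d \right)} = d - 121 = -121 + d$)
$-27198 + x{\left(-473,s{\left(7 \right)} \right)} = -27198 + \left(-121 + \frac{1}{26}\right) = -27198 - \frac{3145}{26} = - \frac{710293}{26}$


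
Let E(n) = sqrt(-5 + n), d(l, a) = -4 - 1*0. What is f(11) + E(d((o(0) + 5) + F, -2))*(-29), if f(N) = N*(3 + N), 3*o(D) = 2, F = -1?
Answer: 154 - 87*I ≈ 154.0 - 87.0*I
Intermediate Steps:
o(D) = 2/3 (o(D) = (1/3)*2 = 2/3)
d(l, a) = -4 (d(l, a) = -4 + 0 = -4)
f(11) + E(d((o(0) + 5) + F, -2))*(-29) = 11*(3 + 11) + sqrt(-5 - 4)*(-29) = 11*14 + sqrt(-9)*(-29) = 154 + (3*I)*(-29) = 154 - 87*I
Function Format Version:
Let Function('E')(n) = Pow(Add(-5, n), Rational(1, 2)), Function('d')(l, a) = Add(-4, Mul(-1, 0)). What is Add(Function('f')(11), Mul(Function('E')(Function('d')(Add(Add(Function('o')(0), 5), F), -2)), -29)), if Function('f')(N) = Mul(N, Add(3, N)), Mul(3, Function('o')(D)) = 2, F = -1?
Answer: Add(154, Mul(-87, I)) ≈ Add(154.00, Mul(-87.000, I))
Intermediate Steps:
Function('o')(D) = Rational(2, 3) (Function('o')(D) = Mul(Rational(1, 3), 2) = Rational(2, 3))
Function('d')(l, a) = -4 (Function('d')(l, a) = Add(-4, 0) = -4)
Add(Function('f')(11), Mul(Function('E')(Function('d')(Add(Add(Function('o')(0), 5), F), -2)), -29)) = Add(Mul(11, Add(3, 11)), Mul(Pow(Add(-5, -4), Rational(1, 2)), -29)) = Add(Mul(11, 14), Mul(Pow(-9, Rational(1, 2)), -29)) = Add(154, Mul(Mul(3, I), -29)) = Add(154, Mul(-87, I))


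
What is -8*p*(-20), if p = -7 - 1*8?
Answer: -2400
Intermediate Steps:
p = -15 (p = -7 - 8 = -15)
-8*p*(-20) = -8*(-15)*(-20) = 120*(-20) = -2400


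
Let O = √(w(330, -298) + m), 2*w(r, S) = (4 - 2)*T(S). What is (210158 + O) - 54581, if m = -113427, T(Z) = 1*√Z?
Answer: 155577 + √(-113427 + I*√298) ≈ 1.5558e+5 + 336.79*I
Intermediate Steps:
T(Z) = √Z
w(r, S) = √S (w(r, S) = ((4 - 2)*√S)/2 = (2*√S)/2 = √S)
O = √(-113427 + I*√298) (O = √(√(-298) - 113427) = √(I*√298 - 113427) = √(-113427 + I*√298) ≈ 0.026 + 336.79*I)
(210158 + O) - 54581 = (210158 + √(-113427 + I*√298)) - 54581 = 155577 + √(-113427 + I*√298)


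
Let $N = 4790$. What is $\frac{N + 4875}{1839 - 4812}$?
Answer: $- \frac{9665}{2973} \approx -3.2509$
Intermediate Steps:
$\frac{N + 4875}{1839 - 4812} = \frac{4790 + 4875}{1839 - 4812} = \frac{9665}{-2973} = 9665 \left(- \frac{1}{2973}\right) = - \frac{9665}{2973}$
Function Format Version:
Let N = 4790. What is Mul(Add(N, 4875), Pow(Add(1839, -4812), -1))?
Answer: Rational(-9665, 2973) ≈ -3.2509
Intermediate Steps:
Mul(Add(N, 4875), Pow(Add(1839, -4812), -1)) = Mul(Add(4790, 4875), Pow(Add(1839, -4812), -1)) = Mul(9665, Pow(-2973, -1)) = Mul(9665, Rational(-1, 2973)) = Rational(-9665, 2973)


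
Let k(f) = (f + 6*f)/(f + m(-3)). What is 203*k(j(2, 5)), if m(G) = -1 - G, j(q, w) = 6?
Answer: 4263/4 ≈ 1065.8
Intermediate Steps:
k(f) = 7*f/(2 + f) (k(f) = (f + 6*f)/(f + (-1 - 1*(-3))) = (7*f)/(f + (-1 + 3)) = (7*f)/(f + 2) = (7*f)/(2 + f) = 7*f/(2 + f))
203*k(j(2, 5)) = 203*(7*6/(2 + 6)) = 203*(7*6/8) = 203*(7*6*(1/8)) = 203*(21/4) = 4263/4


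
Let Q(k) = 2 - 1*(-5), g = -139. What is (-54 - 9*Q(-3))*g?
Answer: 16263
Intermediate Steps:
Q(k) = 7 (Q(k) = 2 + 5 = 7)
(-54 - 9*Q(-3))*g = (-54 - 9*7)*(-139) = (-54 - 63)*(-139) = -117*(-139) = 16263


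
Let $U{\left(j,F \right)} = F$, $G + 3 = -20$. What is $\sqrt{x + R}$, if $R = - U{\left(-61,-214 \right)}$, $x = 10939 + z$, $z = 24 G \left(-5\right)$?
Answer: $\sqrt{13913} \approx 117.95$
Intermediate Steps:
$G = -23$ ($G = -3 - 20 = -23$)
$z = 2760$ ($z = 24 \left(-23\right) \left(-5\right) = \left(-552\right) \left(-5\right) = 2760$)
$x = 13699$ ($x = 10939 + 2760 = 13699$)
$R = 214$ ($R = \left(-1\right) \left(-214\right) = 214$)
$\sqrt{x + R} = \sqrt{13699 + 214} = \sqrt{13913}$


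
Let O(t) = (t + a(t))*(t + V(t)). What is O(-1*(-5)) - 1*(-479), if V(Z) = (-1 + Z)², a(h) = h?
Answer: 689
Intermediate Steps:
O(t) = 2*t*(t + (-1 + t)²) (O(t) = (t + t)*(t + (-1 + t)²) = (2*t)*(t + (-1 + t)²) = 2*t*(t + (-1 + t)²))
O(-1*(-5)) - 1*(-479) = 2*(-1*(-5))*(-1*(-5) + (-1 - 1*(-5))²) - 1*(-479) = 2*5*(5 + (-1 + 5)²) + 479 = 2*5*(5 + 4²) + 479 = 2*5*(5 + 16) + 479 = 2*5*21 + 479 = 210 + 479 = 689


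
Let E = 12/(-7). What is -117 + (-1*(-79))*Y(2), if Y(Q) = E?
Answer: -1767/7 ≈ -252.43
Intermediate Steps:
E = -12/7 (E = 12*(-⅐) = -12/7 ≈ -1.7143)
Y(Q) = -12/7
-117 + (-1*(-79))*Y(2) = -117 - 1*(-79)*(-12/7) = -117 + 79*(-12/7) = -117 - 948/7 = -1767/7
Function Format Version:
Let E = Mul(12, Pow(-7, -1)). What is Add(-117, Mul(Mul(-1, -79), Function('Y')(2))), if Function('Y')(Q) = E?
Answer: Rational(-1767, 7) ≈ -252.43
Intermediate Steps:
E = Rational(-12, 7) (E = Mul(12, Rational(-1, 7)) = Rational(-12, 7) ≈ -1.7143)
Function('Y')(Q) = Rational(-12, 7)
Add(-117, Mul(Mul(-1, -79), Function('Y')(2))) = Add(-117, Mul(Mul(-1, -79), Rational(-12, 7))) = Add(-117, Mul(79, Rational(-12, 7))) = Add(-117, Rational(-948, 7)) = Rational(-1767, 7)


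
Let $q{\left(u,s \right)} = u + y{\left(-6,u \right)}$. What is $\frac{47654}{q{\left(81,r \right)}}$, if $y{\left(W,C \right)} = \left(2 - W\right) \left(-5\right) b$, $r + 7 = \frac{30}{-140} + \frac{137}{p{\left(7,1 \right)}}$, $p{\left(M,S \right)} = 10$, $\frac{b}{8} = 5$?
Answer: $- \frac{47654}{1519} \approx -31.372$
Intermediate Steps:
$b = 40$ ($b = 8 \cdot 5 = 40$)
$r = \frac{227}{35}$ ($r = -7 + \left(\frac{30}{-140} + \frac{137}{10}\right) = -7 + \left(30 \left(- \frac{1}{140}\right) + 137 \cdot \frac{1}{10}\right) = -7 + \left(- \frac{3}{14} + \frac{137}{10}\right) = -7 + \frac{472}{35} = \frac{227}{35} \approx 6.4857$)
$y{\left(W,C \right)} = -400 + 200 W$ ($y{\left(W,C \right)} = \left(2 - W\right) \left(-5\right) 40 = \left(-10 + 5 W\right) 40 = -400 + 200 W$)
$q{\left(u,s \right)} = -1600 + u$ ($q{\left(u,s \right)} = u + \left(-400 + 200 \left(-6\right)\right) = u - 1600 = -1600 + u$)
$\frac{47654}{q{\left(81,r \right)}} = \frac{47654}{-1600 + 81} = \frac{47654}{-1519} = 47654 \left(- \frac{1}{1519}\right) = - \frac{47654}{1519}$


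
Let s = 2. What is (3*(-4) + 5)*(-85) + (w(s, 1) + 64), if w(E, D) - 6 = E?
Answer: 667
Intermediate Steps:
w(E, D) = 6 + E
(3*(-4) + 5)*(-85) + (w(s, 1) + 64) = (3*(-4) + 5)*(-85) + ((6 + 2) + 64) = (-12 + 5)*(-85) + (8 + 64) = -7*(-85) + 72 = 595 + 72 = 667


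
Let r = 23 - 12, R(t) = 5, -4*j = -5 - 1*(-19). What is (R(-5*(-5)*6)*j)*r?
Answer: -385/2 ≈ -192.50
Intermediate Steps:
j = -7/2 (j = -(-5 - 1*(-19))/4 = -(-5 + 19)/4 = -¼*14 = -7/2 ≈ -3.5000)
r = 11
(R(-5*(-5)*6)*j)*r = (5*(-7/2))*11 = -35/2*11 = -385/2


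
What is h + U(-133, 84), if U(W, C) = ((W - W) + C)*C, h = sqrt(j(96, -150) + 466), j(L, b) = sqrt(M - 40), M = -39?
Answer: 7056 + sqrt(466 + I*sqrt(79)) ≈ 7077.6 + 0.20586*I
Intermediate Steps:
j(L, b) = I*sqrt(79) (j(L, b) = sqrt(-39 - 40) = sqrt(-79) = I*sqrt(79))
h = sqrt(466 + I*sqrt(79)) (h = sqrt(I*sqrt(79) + 466) = sqrt(466 + I*sqrt(79)) ≈ 21.588 + 0.2059*I)
U(W, C) = C**2 (U(W, C) = (0 + C)*C = C*C = C**2)
h + U(-133, 84) = sqrt(466 + I*sqrt(79)) + 84**2 = sqrt(466 + I*sqrt(79)) + 7056 = 7056 + sqrt(466 + I*sqrt(79))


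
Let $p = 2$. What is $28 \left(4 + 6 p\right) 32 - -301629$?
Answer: $315965$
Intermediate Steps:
$28 \left(4 + 6 p\right) 32 - -301629 = 28 \left(4 + 6 \cdot 2\right) 32 - -301629 = 28 \left(4 + 12\right) 32 + 301629 = 28 \cdot 16 \cdot 32 + 301629 = 448 \cdot 32 + 301629 = 14336 + 301629 = 315965$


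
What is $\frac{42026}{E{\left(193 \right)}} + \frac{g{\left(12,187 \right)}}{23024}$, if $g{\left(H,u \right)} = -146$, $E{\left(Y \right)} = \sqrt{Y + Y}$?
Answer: $- \frac{73}{11512} + \frac{21013 \sqrt{386}}{193} \approx 2139.1$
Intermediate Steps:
$E{\left(Y \right)} = \sqrt{2} \sqrt{Y}$ ($E{\left(Y \right)} = \sqrt{2 Y} = \sqrt{2} \sqrt{Y}$)
$\frac{42026}{E{\left(193 \right)}} + \frac{g{\left(12,187 \right)}}{23024} = \frac{42026}{\sqrt{2} \sqrt{193}} - \frac{146}{23024} = \frac{42026}{\sqrt{386}} - \frac{73}{11512} = 42026 \frac{\sqrt{386}}{386} - \frac{73}{11512} = \frac{21013 \sqrt{386}}{193} - \frac{73}{11512} = - \frac{73}{11512} + \frac{21013 \sqrt{386}}{193}$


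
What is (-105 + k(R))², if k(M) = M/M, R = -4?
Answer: 10816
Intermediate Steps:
k(M) = 1
(-105 + k(R))² = (-105 + 1)² = (-104)² = 10816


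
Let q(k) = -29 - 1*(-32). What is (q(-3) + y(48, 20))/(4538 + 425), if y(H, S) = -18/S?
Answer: 3/7090 ≈ 0.00042313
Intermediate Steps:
q(k) = 3 (q(k) = -29 + 32 = 3)
(q(-3) + y(48, 20))/(4538 + 425) = (3 - 18/20)/(4538 + 425) = (3 - 18*1/20)/4963 = (3 - 9/10)*(1/4963) = (21/10)*(1/4963) = 3/7090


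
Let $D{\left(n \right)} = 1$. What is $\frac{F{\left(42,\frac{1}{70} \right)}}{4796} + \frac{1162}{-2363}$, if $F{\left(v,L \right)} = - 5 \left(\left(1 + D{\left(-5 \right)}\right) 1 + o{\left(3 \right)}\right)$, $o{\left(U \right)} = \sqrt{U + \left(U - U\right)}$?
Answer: $- \frac{2798291}{5666474} - \frac{5 \sqrt{3}}{4796} \approx -0.49564$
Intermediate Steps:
$o{\left(U \right)} = \sqrt{U}$ ($o{\left(U \right)} = \sqrt{U + 0} = \sqrt{U}$)
$F{\left(v,L \right)} = -10 - 5 \sqrt{3}$ ($F{\left(v,L \right)} = - 5 \left(\left(1 + 1\right) 1 + \sqrt{3}\right) = - 5 \left(2 \cdot 1 + \sqrt{3}\right) = - 5 \left(2 + \sqrt{3}\right) = -10 - 5 \sqrt{3}$)
$\frac{F{\left(42,\frac{1}{70} \right)}}{4796} + \frac{1162}{-2363} = \frac{-10 - 5 \sqrt{3}}{4796} + \frac{1162}{-2363} = \left(-10 - 5 \sqrt{3}\right) \frac{1}{4796} + 1162 \left(- \frac{1}{2363}\right) = \left(- \frac{5}{2398} - \frac{5 \sqrt{3}}{4796}\right) - \frac{1162}{2363} = - \frac{2798291}{5666474} - \frac{5 \sqrt{3}}{4796}$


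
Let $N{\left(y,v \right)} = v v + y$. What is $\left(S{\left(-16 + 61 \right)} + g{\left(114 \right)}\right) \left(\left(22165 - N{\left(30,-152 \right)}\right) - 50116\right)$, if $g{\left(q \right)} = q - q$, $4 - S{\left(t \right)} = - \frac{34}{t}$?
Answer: $- \frac{2186438}{9} \approx -2.4294 \cdot 10^{5}$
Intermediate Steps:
$S{\left(t \right)} = 4 + \frac{34}{t}$ ($S{\left(t \right)} = 4 - - \frac{34}{t} = 4 + \frac{34}{t}$)
$g{\left(q \right)} = 0$
$N{\left(y,v \right)} = y + v^{2}$ ($N{\left(y,v \right)} = v^{2} + y = y + v^{2}$)
$\left(S{\left(-16 + 61 \right)} + g{\left(114 \right)}\right) \left(\left(22165 - N{\left(30,-152 \right)}\right) - 50116\right) = \left(\left(4 + \frac{34}{-16 + 61}\right) + 0\right) \left(\left(22165 - \left(30 + \left(-152\right)^{2}\right)\right) - 50116\right) = \left(\left(4 + \frac{34}{45}\right) + 0\right) \left(\left(22165 - \left(30 + 23104\right)\right) - 50116\right) = \left(\left(4 + 34 \cdot \frac{1}{45}\right) + 0\right) \left(\left(22165 - 23134\right) - 50116\right) = \left(\left(4 + \frac{34}{45}\right) + 0\right) \left(\left(22165 - 23134\right) - 50116\right) = \left(\frac{214}{45} + 0\right) \left(-969 - 50116\right) = \frac{214}{45} \left(-51085\right) = - \frac{2186438}{9}$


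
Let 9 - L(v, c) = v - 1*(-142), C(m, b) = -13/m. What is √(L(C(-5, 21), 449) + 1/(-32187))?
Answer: I*√3512050869585/160935 ≈ 11.645*I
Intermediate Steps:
L(v, c) = -133 - v (L(v, c) = 9 - (v - 1*(-142)) = 9 - (v + 142) = 9 - (142 + v) = 9 + (-142 - v) = -133 - v)
√(L(C(-5, 21), 449) + 1/(-32187)) = √((-133 - (-13)/(-5)) + 1/(-32187)) = √((-133 - (-13)*(-1)/5) - 1/32187) = √((-133 - 1*13/5) - 1/32187) = √((-133 - 13/5) - 1/32187) = √(-678/5 - 1/32187) = √(-21822791/160935) = I*√3512050869585/160935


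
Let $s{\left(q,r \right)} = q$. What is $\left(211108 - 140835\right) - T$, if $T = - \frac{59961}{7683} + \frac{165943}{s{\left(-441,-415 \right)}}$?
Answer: $\frac{79800190763}{1129401} \approx 70657.0$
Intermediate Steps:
$T = - \frac{433794290}{1129401}$ ($T = - \frac{59961}{7683} + \frac{165943}{-441} = \left(-59961\right) \frac{1}{7683} + 165943 \left(- \frac{1}{441}\right) = - \frac{19987}{2561} - \frac{165943}{441} = - \frac{433794290}{1129401} \approx -384.09$)
$\left(211108 - 140835\right) - T = \left(211108 - 140835\right) - - \frac{433794290}{1129401} = \left(211108 - 140835\right) + \frac{433794290}{1129401} = 70273 + \frac{433794290}{1129401} = \frac{79800190763}{1129401}$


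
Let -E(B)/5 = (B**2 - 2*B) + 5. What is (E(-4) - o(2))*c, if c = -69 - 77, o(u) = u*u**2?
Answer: 22338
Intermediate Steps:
o(u) = u**3
c = -146
E(B) = -25 - 5*B**2 + 10*B (E(B) = -5*((B**2 - 2*B) + 5) = -5*(5 + B**2 - 2*B) = -25 - 5*B**2 + 10*B)
(E(-4) - o(2))*c = ((-25 - 5*(-4)**2 + 10*(-4)) - 1*2**3)*(-146) = ((-25 - 5*16 - 40) - 1*8)*(-146) = ((-25 - 80 - 40) - 8)*(-146) = (-145 - 8)*(-146) = -153*(-146) = 22338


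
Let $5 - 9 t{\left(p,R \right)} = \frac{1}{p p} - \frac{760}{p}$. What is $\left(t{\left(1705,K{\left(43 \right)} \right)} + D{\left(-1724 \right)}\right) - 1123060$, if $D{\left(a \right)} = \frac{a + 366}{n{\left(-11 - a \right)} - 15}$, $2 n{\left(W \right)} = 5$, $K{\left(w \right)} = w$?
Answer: $- \frac{29380013264812}{26163225} \approx -1.123 \cdot 10^{6}$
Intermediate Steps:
$n{\left(W \right)} = \frac{5}{2}$ ($n{\left(W \right)} = \frac{1}{2} \cdot 5 = \frac{5}{2}$)
$D{\left(a \right)} = - \frac{732}{25} - \frac{2 a}{25}$ ($D{\left(a \right)} = \frac{a + 366}{\frac{5}{2} - 15} = \frac{366 + a}{- \frac{25}{2}} = \left(366 + a\right) \left(- \frac{2}{25}\right) = - \frac{732}{25} - \frac{2 a}{25}$)
$t{\left(p,R \right)} = \frac{5}{9} - \frac{1}{9 p^{2}} + \frac{760}{9 p}$ ($t{\left(p,R \right)} = \frac{5}{9} - \frac{\frac{1}{p p} - \frac{760}{p}}{9} = \frac{5}{9} - \frac{\frac{1}{p^{2}} - \frac{760}{p}}{9} = \frac{5}{9} + \left(- \frac{1}{9 p^{2}} + \frac{760}{9 p}\right) = \frac{5}{9} - \frac{1}{9 p^{2}} + \frac{760}{9 p}$)
$\left(t{\left(1705,K{\left(43 \right)} \right)} + D{\left(-1724 \right)}\right) - 1123060 = \left(\frac{-1 + 5 \cdot 1705^{2} + 760 \cdot 1705}{9 \cdot 2907025} - - \frac{2716}{25}\right) - 1123060 = \left(\frac{1}{9} \cdot \frac{1}{2907025} \left(-1 + 5 \cdot 2907025 + 1295800\right) + \left(- \frac{732}{25} + \frac{3448}{25}\right)\right) - 1123060 = \left(\frac{1}{9} \cdot \frac{1}{2907025} \left(-1 + 14535125 + 1295800\right) + \frac{2716}{25}\right) - 1123060 = \left(\frac{1}{9} \cdot \frac{1}{2907025} \cdot 15830924 + \frac{2716}{25}\right) - 1123060 = \left(\frac{15830924}{26163225} + \frac{2716}{25}\right) - 1123060 = \frac{2858203688}{26163225} - 1123060 = - \frac{29380013264812}{26163225}$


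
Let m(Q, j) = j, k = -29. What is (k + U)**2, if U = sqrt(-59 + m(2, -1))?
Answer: 781 - 116*I*sqrt(15) ≈ 781.0 - 449.27*I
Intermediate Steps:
U = 2*I*sqrt(15) (U = sqrt(-59 - 1) = sqrt(-60) = 2*I*sqrt(15) ≈ 7.746*I)
(k + U)**2 = (-29 + 2*I*sqrt(15))**2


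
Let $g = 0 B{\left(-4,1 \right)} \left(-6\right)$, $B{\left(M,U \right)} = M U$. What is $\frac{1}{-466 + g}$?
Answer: $- \frac{1}{466} \approx -0.0021459$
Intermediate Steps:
$g = 0$ ($g = 0 \left(\left(-4\right) 1\right) \left(-6\right) = 0 \left(-4\right) \left(-6\right) = 0 \left(-6\right) = 0$)
$\frac{1}{-466 + g} = \frac{1}{-466 + 0} = \frac{1}{-466} = - \frac{1}{466}$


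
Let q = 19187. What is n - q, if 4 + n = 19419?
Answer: 228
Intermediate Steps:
n = 19415 (n = -4 + 19419 = 19415)
n - q = 19415 - 1*19187 = 19415 - 19187 = 228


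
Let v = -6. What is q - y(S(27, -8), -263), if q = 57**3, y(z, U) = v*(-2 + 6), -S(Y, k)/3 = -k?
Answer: 185217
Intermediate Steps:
S(Y, k) = 3*k (S(Y, k) = -(-3)*k = 3*k)
y(z, U) = -24 (y(z, U) = -6*(-2 + 6) = -6*4 = -24)
q = 185193
q - y(S(27, -8), -263) = 185193 - 1*(-24) = 185193 + 24 = 185217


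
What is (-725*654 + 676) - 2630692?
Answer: -3104166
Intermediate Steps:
(-725*654 + 676) - 2630692 = (-474150 + 676) - 2630692 = -473474 - 2630692 = -3104166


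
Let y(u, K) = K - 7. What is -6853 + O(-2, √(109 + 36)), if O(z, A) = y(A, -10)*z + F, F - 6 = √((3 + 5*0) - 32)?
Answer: -6813 + I*√29 ≈ -6813.0 + 5.3852*I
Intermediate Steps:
y(u, K) = -7 + K
F = 6 + I*√29 (F = 6 + √((3 + 5*0) - 32) = 6 + √((3 + 0) - 32) = 6 + √(3 - 32) = 6 + √(-29) = 6 + I*√29 ≈ 6.0 + 5.3852*I)
O(z, A) = 6 - 17*z + I*√29 (O(z, A) = (-7 - 10)*z + (6 + I*√29) = -17*z + (6 + I*√29) = 6 - 17*z + I*√29)
-6853 + O(-2, √(109 + 36)) = -6853 + (6 - 17*(-2) + I*√29) = -6853 + (6 + 34 + I*√29) = -6853 + (40 + I*√29) = -6813 + I*√29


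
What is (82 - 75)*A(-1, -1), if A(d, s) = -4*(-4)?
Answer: 112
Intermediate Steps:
A(d, s) = 16
(82 - 75)*A(-1, -1) = (82 - 75)*16 = 7*16 = 112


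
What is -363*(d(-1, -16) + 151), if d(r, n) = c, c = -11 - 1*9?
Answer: -47553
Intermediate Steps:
c = -20 (c = -11 - 9 = -20)
d(r, n) = -20
-363*(d(-1, -16) + 151) = -363*(-20 + 151) = -363*131 = -47553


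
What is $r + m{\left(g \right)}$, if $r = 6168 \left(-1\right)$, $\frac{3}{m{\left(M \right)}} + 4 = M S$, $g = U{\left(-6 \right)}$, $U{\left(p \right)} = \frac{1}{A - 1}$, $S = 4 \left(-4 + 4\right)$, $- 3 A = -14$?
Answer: $- \frac{24675}{4} \approx -6168.8$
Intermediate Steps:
$A = \frac{14}{3}$ ($A = \left(- \frac{1}{3}\right) \left(-14\right) = \frac{14}{3} \approx 4.6667$)
$S = 0$ ($S = 4 \cdot 0 = 0$)
$U{\left(p \right)} = \frac{3}{11}$ ($U{\left(p \right)} = \frac{1}{\frac{14}{3} - 1} = \frac{1}{\frac{11}{3}} = \frac{3}{11}$)
$g = \frac{3}{11} \approx 0.27273$
$m{\left(M \right)} = - \frac{3}{4}$ ($m{\left(M \right)} = \frac{3}{-4 + M 0} = \frac{3}{-4 + 0} = \frac{3}{-4} = 3 \left(- \frac{1}{4}\right) = - \frac{3}{4}$)
$r = -6168$
$r + m{\left(g \right)} = -6168 - \frac{3}{4} = - \frac{24675}{4}$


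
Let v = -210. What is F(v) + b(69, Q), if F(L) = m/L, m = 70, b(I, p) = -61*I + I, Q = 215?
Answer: -12421/3 ≈ -4140.3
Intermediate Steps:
b(I, p) = -60*I
F(L) = 70/L
F(v) + b(69, Q) = 70/(-210) - 60*69 = 70*(-1/210) - 4140 = -⅓ - 4140 = -12421/3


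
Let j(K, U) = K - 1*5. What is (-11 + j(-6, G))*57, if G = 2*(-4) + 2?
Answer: -1254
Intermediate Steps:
G = -6 (G = -8 + 2 = -6)
j(K, U) = -5 + K (j(K, U) = K - 5 = -5 + K)
(-11 + j(-6, G))*57 = (-11 + (-5 - 6))*57 = (-11 - 11)*57 = -22*57 = -1254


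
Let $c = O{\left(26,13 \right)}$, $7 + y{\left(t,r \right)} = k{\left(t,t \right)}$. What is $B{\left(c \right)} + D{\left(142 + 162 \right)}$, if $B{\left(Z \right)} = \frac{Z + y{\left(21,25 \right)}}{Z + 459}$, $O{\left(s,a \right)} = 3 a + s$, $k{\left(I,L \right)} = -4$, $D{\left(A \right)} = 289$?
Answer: $\frac{75745}{262} \approx 289.1$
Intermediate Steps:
$y{\left(t,r \right)} = -11$ ($y{\left(t,r \right)} = -7 - 4 = -11$)
$O{\left(s,a \right)} = s + 3 a$
$c = 65$ ($c = 26 + 3 \cdot 13 = 26 + 39 = 65$)
$B{\left(Z \right)} = \frac{-11 + Z}{459 + Z}$ ($B{\left(Z \right)} = \frac{Z - 11}{Z + 459} = \frac{-11 + Z}{459 + Z}$)
$B{\left(c \right)} + D{\left(142 + 162 \right)} = \frac{-11 + 65}{459 + 65} + 289 = \frac{1}{524} \cdot 54 + 289 = \frac{27}{262} + 289 = \frac{75745}{262}$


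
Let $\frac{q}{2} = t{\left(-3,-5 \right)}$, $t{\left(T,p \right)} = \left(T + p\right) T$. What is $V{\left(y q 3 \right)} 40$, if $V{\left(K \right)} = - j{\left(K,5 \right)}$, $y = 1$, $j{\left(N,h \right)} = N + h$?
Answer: $-5960$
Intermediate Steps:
$t{\left(T,p \right)} = T \left(T + p\right)$
$q = 48$ ($q = 2 \left(- 3 \left(-3 - 5\right)\right) = 2 \left(\left(-3\right) \left(-8\right)\right) = 2 \cdot 24 = 48$)
$V{\left(K \right)} = -5 - K$ ($V{\left(K \right)} = - (K + 5) = - (5 + K) = -5 - K$)
$V{\left(y q 3 \right)} 40 = \left(-5 - 1 \cdot 48 \cdot 3\right) 40 = \left(-5 - 48 \cdot 3\right) 40 = \left(-5 - 144\right) 40 = \left(-149\right) 40 = -5960$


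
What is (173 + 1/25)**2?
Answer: 18714276/625 ≈ 29943.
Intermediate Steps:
(173 + 1/25)**2 = (4326/25)**2 = 18714276/625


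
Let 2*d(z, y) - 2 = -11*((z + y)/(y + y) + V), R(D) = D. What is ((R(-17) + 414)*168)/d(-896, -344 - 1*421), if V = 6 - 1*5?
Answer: -204089760/32041 ≈ -6369.6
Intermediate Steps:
V = 1 (V = 6 - 5 = 1)
d(z, y) = -9/2 - 11*(y + z)/(4*y) (d(z, y) = 1 + (-11*((z + y)/(y + y) + 1))/2 = 1 + (-11*((y + z)/((2*y)) + 1))/2 = 1 + (-11*((y + z)*(1/(2*y)) + 1))/2 = 1 + (-11*((y + z)/(2*y) + 1))/2 = 1 + (-11*(1 + (y + z)/(2*y)))/2 = 1 + (-11 - 11*(y + z)/(2*y))/2 = 1 + (-11/2 - 11*(y + z)/(4*y)) = -9/2 - 11*(y + z)/(4*y))
((R(-17) + 414)*168)/d(-896, -344 - 1*421) = ((-17 + 414)*168)/(((-29*(-344 - 1*421) - 11*(-896))/(4*(-344 - 1*421)))) = (397*168)/(((-29*(-344 - 421) + 9856)/(4*(-344 - 421)))) = 66696/(((¼)*(-29*(-765) + 9856)/(-765))) = 66696/(((¼)*(-1/765)*(22185 + 9856))) = 66696/(((¼)*(-1/765)*32041)) = 66696/(-32041/3060) = 66696*(-3060/32041) = -204089760/32041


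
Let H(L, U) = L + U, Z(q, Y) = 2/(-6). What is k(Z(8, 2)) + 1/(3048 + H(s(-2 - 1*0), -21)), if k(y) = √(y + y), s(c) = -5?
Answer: 1/3022 + I*√6/3 ≈ 0.00033091 + 0.8165*I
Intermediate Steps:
Z(q, Y) = -⅓ (Z(q, Y) = 2*(-⅙) = -⅓)
k(y) = √2*√y (k(y) = √(2*y) = √2*√y)
k(Z(8, 2)) + 1/(3048 + H(s(-2 - 1*0), -21)) = √2*√(-⅓) + 1/(3048 + (-5 - 21)) = √2*(I*√3/3) + 1/(3048 - 26) = I*√6/3 + 1/3022 = 1/3022 + I*√6/3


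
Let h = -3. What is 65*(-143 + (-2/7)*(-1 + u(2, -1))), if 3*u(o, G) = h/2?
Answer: -64870/7 ≈ -9267.1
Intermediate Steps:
u(o, G) = -½ (u(o, G) = (-3/2)/3 = (-3*½)/3 = (⅓)*(-3/2) = -½)
65*(-143 + (-2/7)*(-1 + u(2, -1))) = 65*(-143 + (-2/7)*(-1 - ½)) = 65*(-143 - 2*⅐*(-3/2)) = 65*(-143 - 2/7*(-3/2)) = 65*(-143 + 3/7) = 65*(-998/7) = -64870/7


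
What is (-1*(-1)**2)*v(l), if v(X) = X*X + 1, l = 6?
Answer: -37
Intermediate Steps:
v(X) = 1 + X**2 (v(X) = X**2 + 1 = 1 + X**2)
(-1*(-1)**2)*v(l) = (-1*(-1)**2)*(1 + 6**2) = (-1*1)*(1 + 36) = -1*37 = -37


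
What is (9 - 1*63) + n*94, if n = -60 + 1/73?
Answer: -415568/73 ≈ -5692.7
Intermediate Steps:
n = -4379/73 (n = -60 + 1/73 = -4379/73 ≈ -59.986)
(9 - 1*63) + n*94 = (9 - 1*63) - 4379/73*94 = (9 - 63) - 411626/73 = -54 - 411626/73 = -415568/73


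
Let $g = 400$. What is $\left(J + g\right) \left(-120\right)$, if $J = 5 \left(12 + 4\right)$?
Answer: $-57600$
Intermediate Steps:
$J = 80$ ($J = 5 \cdot 16 = 80$)
$\left(J + g\right) \left(-120\right) = \left(80 + 400\right) \left(-120\right) = 480 \left(-120\right) = -57600$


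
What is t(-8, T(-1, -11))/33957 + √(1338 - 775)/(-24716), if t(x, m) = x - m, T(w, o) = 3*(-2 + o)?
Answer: 31/33957 - √563/24716 ≈ -4.7091e-5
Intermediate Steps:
T(w, o) = -6 + 3*o
t(-8, T(-1, -11))/33957 + √(1338 - 775)/(-24716) = (-8 - (-6 + 3*(-11)))/33957 + √(1338 - 775)/(-24716) = (-8 - (-6 - 33))*(1/33957) + √563*(-1/24716) = (-8 - 1*(-39))*(1/33957) - √563/24716 = (-8 + 39)*(1/33957) - √563/24716 = 31*(1/33957) - √563/24716 = 31/33957 - √563/24716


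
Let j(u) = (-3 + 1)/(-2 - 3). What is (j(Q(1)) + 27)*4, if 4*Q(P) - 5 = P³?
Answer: 548/5 ≈ 109.60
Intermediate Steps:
Q(P) = 5/4 + P³/4
j(u) = ⅖ (j(u) = -2/(-5) = -2*(-⅕) = ⅖)
(j(Q(1)) + 27)*4 = (⅖ + 27)*4 = (137/5)*4 = 548/5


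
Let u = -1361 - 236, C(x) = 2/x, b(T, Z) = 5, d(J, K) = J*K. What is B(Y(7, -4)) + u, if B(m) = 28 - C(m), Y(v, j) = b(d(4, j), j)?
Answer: -7847/5 ≈ -1569.4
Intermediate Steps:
Y(v, j) = 5
B(m) = 28 - 2/m
u = -1597
B(Y(7, -4)) + u = (28 - 2/5) - 1597 = 138/5 - 1597 = -7847/5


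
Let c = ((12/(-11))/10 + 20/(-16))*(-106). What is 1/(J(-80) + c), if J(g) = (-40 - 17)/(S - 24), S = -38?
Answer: 1705/247196 ≈ 0.0068974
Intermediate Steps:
c = 15847/110 (c = ((12*(-1/11))*(⅒) + 20*(-1/16))*(-106) = (-12/11*⅒ - 5/4)*(-106) = (-6/55 - 5/4)*(-106) = -299/220*(-106) = 15847/110 ≈ 144.06)
J(g) = 57/62 (J(g) = (-40 - 17)/(-38 - 24) = -57/(-62) = -57*(-1/62) = 57/62)
1/(J(-80) + c) = 1/(57/62 + 15847/110) = 1/(247196/1705) = 1705/247196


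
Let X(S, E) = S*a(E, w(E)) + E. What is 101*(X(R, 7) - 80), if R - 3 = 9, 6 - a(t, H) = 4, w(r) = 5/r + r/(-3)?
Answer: -4949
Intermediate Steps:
w(r) = 5/r - r/3 (w(r) = 5/r + r*(-1/3) = 5/r - r/3)
a(t, H) = 2 (a(t, H) = 6 - 1*4 = 6 - 4 = 2)
R = 12 (R = 3 + 9 = 12)
X(S, E) = E + 2*S (X(S, E) = S*2 + E = 2*S + E = E + 2*S)
101*(X(R, 7) - 80) = 101*((7 + 2*12) - 80) = 101*((7 + 24) - 80) = 101*(31 - 80) = 101*(-49) = -4949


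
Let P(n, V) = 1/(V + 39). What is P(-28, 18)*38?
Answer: 2/3 ≈ 0.66667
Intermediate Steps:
P(n, V) = 1/(39 + V)
P(-28, 18)*38 = 38/(39 + 18) = 38/57 = (1/57)*38 = 2/3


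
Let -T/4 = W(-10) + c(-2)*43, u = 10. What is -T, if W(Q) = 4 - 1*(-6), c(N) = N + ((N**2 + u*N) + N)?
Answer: -3400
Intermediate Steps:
c(N) = N**2 + 12*N (c(N) = N + ((N**2 + 10*N) + N) = N + (N**2 + 11*N) = N**2 + 12*N)
W(Q) = 10 (W(Q) = 4 + 6 = 10)
T = 3400 (T = -4*(10 - 2*(12 - 2)*43) = -4*(10 - 2*10*43) = -4*(10 - 20*43) = -4*(10 - 860) = -4*(-850) = 3400)
-T = -1*3400 = -3400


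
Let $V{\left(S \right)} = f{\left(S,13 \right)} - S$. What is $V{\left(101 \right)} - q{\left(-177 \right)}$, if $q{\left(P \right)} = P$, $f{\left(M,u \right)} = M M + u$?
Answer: $10290$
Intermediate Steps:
$f{\left(M,u \right)} = u + M^{2}$ ($f{\left(M,u \right)} = M^{2} + u = u + M^{2}$)
$V{\left(S \right)} = 13 + S^{2} - S$ ($V{\left(S \right)} = \left(13 + S^{2}\right) - S = 13 + S^{2} - S$)
$V{\left(101 \right)} - q{\left(-177 \right)} = \left(13 + 101^{2} - 101\right) - -177 = \left(13 + 10201 - 101\right) + 177 = 10113 + 177 = 10290$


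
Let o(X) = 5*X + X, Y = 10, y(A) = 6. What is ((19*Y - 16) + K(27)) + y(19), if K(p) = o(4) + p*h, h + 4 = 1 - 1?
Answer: 96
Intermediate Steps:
h = -4 (h = -4 + (1 - 1) = -4 + 0 = -4)
o(X) = 6*X
K(p) = 24 - 4*p (K(p) = 6*4 + p*(-4) = 24 - 4*p)
((19*Y - 16) + K(27)) + y(19) = ((19*10 - 16) + (24 - 4*27)) + 6 = ((190 - 16) + (24 - 108)) + 6 = (174 - 84) + 6 = 90 + 6 = 96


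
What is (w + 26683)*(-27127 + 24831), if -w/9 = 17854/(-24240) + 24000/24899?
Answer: -110039467400759/1796285 ≈ -6.1259e+7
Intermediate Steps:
w = -205819881/100591960 (w = -9*(17854/(-24240) + 24000/24899) = -9*(17854*(-1/24240) + 24000*(1/24899)) = -9*(-8927/12120 + 24000/24899) = -9*68606627/301775880 = -205819881/100591960 ≈ -2.0461)
(w + 26683)*(-27127 + 24831) = (-205819881/100591960 + 26683)*(-27127 + 24831) = (2683889448799/100591960)*(-2296) = -110039467400759/1796285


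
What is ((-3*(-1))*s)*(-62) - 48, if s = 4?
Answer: -792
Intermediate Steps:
((-3*(-1))*s)*(-62) - 48 = (-3*(-1)*4)*(-62) - 48 = (3*4)*(-62) - 48 = 12*(-62) - 48 = -744 - 48 = -792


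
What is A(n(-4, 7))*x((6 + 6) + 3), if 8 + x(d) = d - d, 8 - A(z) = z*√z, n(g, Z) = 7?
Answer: -64 + 56*√7 ≈ 84.162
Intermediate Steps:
A(z) = 8 - z^(3/2) (A(z) = 8 - z*√z = 8 - z^(3/2))
x(d) = -8 (x(d) = -8 + (d - d) = -8 + 0 = -8)
A(n(-4, 7))*x((6 + 6) + 3) = (8 - 7^(3/2))*(-8) = (8 - 7*√7)*(-8) = -64 + 56*√7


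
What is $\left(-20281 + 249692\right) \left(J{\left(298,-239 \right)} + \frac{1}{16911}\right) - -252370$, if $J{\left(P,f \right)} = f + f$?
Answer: $- \frac{1850166124757}{16911} \approx -1.0941 \cdot 10^{8}$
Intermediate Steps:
$J{\left(P,f \right)} = 2 f$
$\left(-20281 + 249692\right) \left(J{\left(298,-239 \right)} + \frac{1}{16911}\right) - -252370 = \left(-20281 + 249692\right) \left(2 \left(-239\right) + \frac{1}{16911}\right) - -252370 = 229411 \left(-478 + \frac{1}{16911}\right) + 252370 = 229411 \left(- \frac{8083457}{16911}\right) + 252370 = - \frac{1854433953827}{16911} + 252370 = - \frac{1850166124757}{16911}$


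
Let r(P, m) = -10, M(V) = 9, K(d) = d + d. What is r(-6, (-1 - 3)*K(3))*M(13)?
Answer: -90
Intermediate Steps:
K(d) = 2*d
r(-6, (-1 - 3)*K(3))*M(13) = -10*9 = -90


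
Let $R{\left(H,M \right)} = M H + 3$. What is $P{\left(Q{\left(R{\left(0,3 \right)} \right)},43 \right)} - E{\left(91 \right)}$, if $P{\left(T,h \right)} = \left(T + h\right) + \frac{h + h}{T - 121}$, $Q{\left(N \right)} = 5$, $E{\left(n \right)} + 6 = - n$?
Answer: $\frac{8367}{58} \approx 144.26$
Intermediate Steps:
$E{\left(n \right)} = -6 - n$
$R{\left(H,M \right)} = 3 + H M$ ($R{\left(H,M \right)} = H M + 3 = 3 + H M$)
$P{\left(T,h \right)} = T + h + \frac{2 h}{-121 + T}$ ($P{\left(T,h \right)} = \left(T + h\right) + \frac{2 h}{-121 + T} = T + h + \frac{2 h}{-121 + T}$)
$P{\left(Q{\left(R{\left(0,3 \right)} \right)},43 \right)} - E{\left(91 \right)} = \frac{5^{2} - 605 - 5117 + 5 \cdot 43}{-121 + 5} - \left(-6 - 91\right) = \frac{25 - 605 - 5117 + 215}{-116} - \left(-6 - 91\right) = \left(- \frac{1}{116}\right) \left(-5482\right) - -97 = \frac{2741}{58} + 97 = \frac{8367}{58}$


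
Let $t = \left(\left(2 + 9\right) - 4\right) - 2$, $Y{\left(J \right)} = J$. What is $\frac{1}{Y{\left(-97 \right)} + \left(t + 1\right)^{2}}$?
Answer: $- \frac{1}{61} \approx -0.016393$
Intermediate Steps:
$t = 5$ ($t = \left(11 - 4\right) - 2 = 7 - 2 = 5$)
$\frac{1}{Y{\left(-97 \right)} + \left(t + 1\right)^{2}} = \frac{1}{-97 + \left(5 + 1\right)^{2}} = \frac{1}{-97 + 6^{2}} = \frac{1}{-97 + 36} = \frac{1}{-61} = - \frac{1}{61}$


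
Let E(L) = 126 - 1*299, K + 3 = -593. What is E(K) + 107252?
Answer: 107079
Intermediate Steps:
K = -596 (K = -3 - 593 = -596)
E(L) = -173 (E(L) = 126 - 299 = -173)
E(K) + 107252 = -173 + 107252 = 107079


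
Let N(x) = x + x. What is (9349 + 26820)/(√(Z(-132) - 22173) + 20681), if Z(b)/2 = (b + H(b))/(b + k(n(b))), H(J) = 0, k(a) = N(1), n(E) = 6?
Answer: 48620720785/27802185578 - 36169*I*√93672345/27802185578 ≈ 1.7488 - 0.012591*I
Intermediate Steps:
N(x) = 2*x
k(a) = 2 (k(a) = 2*1 = 2)
Z(b) = 2*b/(2 + b) (Z(b) = 2*((b + 0)/(b + 2)) = 2*(b/(2 + b)) = 2*b/(2 + b))
(9349 + 26820)/(√(Z(-132) - 22173) + 20681) = (9349 + 26820)/(√(2*(-132)/(2 - 132) - 22173) + 20681) = 36169/(√(2*(-132)/(-130) - 22173) + 20681) = 36169/(√(2*(-132)*(-1/130) - 22173) + 20681) = 36169/(√(132/65 - 22173) + 20681) = 36169/(√(-1441113/65) + 20681) = 36169/(I*√93672345/65 + 20681) = 36169/(20681 + I*√93672345/65)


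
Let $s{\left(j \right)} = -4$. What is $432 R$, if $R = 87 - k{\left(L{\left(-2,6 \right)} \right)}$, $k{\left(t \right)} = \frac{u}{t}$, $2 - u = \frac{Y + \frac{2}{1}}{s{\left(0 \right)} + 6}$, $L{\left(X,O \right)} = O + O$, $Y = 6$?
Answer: $37656$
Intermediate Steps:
$L{\left(X,O \right)} = 2 O$
$u = -2$ ($u = 2 - \frac{6 + \frac{2}{1}}{-4 + 6} = 2 - \frac{6 + 2 \cdot 1}{2} = 2 - \left(6 + 2\right) \frac{1}{2} = 2 - 8 \cdot \frac{1}{2} = 2 - 4 = -2$)
$k{\left(t \right)} = - \frac{2}{t}$
$R = \frac{523}{6}$ ($R = 87 - - \frac{2}{2 \cdot 6} = 87 - - \frac{2}{12} = 87 - \left(-2\right) \frac{1}{12} = 87 - - \frac{1}{6} = 87 + \frac{1}{6} = \frac{523}{6} \approx 87.167$)
$432 R = 432 \cdot \frac{523}{6} = 37656$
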